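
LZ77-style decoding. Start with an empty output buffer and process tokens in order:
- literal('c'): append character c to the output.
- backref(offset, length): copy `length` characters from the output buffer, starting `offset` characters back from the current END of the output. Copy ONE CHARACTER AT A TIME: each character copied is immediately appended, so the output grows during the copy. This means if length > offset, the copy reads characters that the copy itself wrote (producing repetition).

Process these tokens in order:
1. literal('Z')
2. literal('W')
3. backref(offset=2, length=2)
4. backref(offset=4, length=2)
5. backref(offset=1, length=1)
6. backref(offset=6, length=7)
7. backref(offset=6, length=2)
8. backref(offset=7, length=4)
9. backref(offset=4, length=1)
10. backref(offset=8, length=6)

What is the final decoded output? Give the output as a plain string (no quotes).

Answer: ZWZWZWWWZWZWWWZWWZWWWWZWWZW

Derivation:
Token 1: literal('Z'). Output: "Z"
Token 2: literal('W'). Output: "ZW"
Token 3: backref(off=2, len=2). Copied 'ZW' from pos 0. Output: "ZWZW"
Token 4: backref(off=4, len=2). Copied 'ZW' from pos 0. Output: "ZWZWZW"
Token 5: backref(off=1, len=1). Copied 'W' from pos 5. Output: "ZWZWZWW"
Token 6: backref(off=6, len=7) (overlapping!). Copied 'WZWZWWW' from pos 1. Output: "ZWZWZWWWZWZWWW"
Token 7: backref(off=6, len=2). Copied 'ZW' from pos 8. Output: "ZWZWZWWWZWZWWWZW"
Token 8: backref(off=7, len=4). Copied 'WZWW' from pos 9. Output: "ZWZWZWWWZWZWWWZWWZWW"
Token 9: backref(off=4, len=1). Copied 'W' from pos 16. Output: "ZWZWZWWWZWZWWWZWWZWWW"
Token 10: backref(off=8, len=6). Copied 'WZWWZW' from pos 13. Output: "ZWZWZWWWZWZWWWZWWZWWWWZWWZW"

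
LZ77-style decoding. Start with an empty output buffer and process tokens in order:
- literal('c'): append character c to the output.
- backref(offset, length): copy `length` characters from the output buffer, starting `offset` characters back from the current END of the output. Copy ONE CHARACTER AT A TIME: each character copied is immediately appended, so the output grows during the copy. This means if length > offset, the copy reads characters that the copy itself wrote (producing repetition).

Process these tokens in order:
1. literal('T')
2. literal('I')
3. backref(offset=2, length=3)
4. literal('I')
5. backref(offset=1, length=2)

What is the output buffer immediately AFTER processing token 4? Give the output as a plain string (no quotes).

Token 1: literal('T'). Output: "T"
Token 2: literal('I'). Output: "TI"
Token 3: backref(off=2, len=3) (overlapping!). Copied 'TIT' from pos 0. Output: "TITIT"
Token 4: literal('I'). Output: "TITITI"

Answer: TITITI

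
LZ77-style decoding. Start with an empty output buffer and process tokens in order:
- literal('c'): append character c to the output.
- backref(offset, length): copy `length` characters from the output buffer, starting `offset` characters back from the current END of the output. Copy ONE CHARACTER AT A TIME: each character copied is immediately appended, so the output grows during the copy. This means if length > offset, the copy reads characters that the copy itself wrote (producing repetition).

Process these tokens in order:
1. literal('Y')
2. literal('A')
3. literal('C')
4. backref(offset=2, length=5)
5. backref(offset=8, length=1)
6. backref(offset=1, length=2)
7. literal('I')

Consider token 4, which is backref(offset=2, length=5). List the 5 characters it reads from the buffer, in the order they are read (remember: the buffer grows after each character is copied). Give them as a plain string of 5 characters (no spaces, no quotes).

Token 1: literal('Y'). Output: "Y"
Token 2: literal('A'). Output: "YA"
Token 3: literal('C'). Output: "YAC"
Token 4: backref(off=2, len=5). Buffer before: "YAC" (len 3)
  byte 1: read out[1]='A', append. Buffer now: "YACA"
  byte 2: read out[2]='C', append. Buffer now: "YACAC"
  byte 3: read out[3]='A', append. Buffer now: "YACACA"
  byte 4: read out[4]='C', append. Buffer now: "YACACAC"
  byte 5: read out[5]='A', append. Buffer now: "YACACACA"

Answer: ACACA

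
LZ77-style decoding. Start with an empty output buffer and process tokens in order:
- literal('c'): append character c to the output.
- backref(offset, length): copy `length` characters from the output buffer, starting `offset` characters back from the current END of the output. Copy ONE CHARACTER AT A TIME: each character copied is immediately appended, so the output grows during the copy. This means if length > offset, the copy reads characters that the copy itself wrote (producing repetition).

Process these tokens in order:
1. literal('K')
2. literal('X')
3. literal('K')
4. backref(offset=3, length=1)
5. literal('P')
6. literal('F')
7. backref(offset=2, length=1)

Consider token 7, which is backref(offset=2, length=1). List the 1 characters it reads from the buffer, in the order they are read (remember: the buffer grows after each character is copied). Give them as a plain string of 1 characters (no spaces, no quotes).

Token 1: literal('K'). Output: "K"
Token 2: literal('X'). Output: "KX"
Token 3: literal('K'). Output: "KXK"
Token 4: backref(off=3, len=1). Copied 'K' from pos 0. Output: "KXKK"
Token 5: literal('P'). Output: "KXKKP"
Token 6: literal('F'). Output: "KXKKPF"
Token 7: backref(off=2, len=1). Buffer before: "KXKKPF" (len 6)
  byte 1: read out[4]='P', append. Buffer now: "KXKKPFP"

Answer: P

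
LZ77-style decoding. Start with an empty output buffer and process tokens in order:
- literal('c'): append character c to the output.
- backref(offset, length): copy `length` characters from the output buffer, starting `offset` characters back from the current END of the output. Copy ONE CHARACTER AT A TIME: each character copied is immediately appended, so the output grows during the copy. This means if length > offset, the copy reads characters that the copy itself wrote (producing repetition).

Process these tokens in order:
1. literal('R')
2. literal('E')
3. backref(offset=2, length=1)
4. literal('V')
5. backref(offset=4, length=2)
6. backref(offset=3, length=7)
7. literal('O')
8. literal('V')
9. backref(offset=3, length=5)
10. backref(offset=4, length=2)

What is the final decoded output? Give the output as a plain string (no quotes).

Answer: RERVREVREVREVOVVOVVOOV

Derivation:
Token 1: literal('R'). Output: "R"
Token 2: literal('E'). Output: "RE"
Token 3: backref(off=2, len=1). Copied 'R' from pos 0. Output: "RER"
Token 4: literal('V'). Output: "RERV"
Token 5: backref(off=4, len=2). Copied 'RE' from pos 0. Output: "RERVRE"
Token 6: backref(off=3, len=7) (overlapping!). Copied 'VREVREV' from pos 3. Output: "RERVREVREVREV"
Token 7: literal('O'). Output: "RERVREVREVREVO"
Token 8: literal('V'). Output: "RERVREVREVREVOV"
Token 9: backref(off=3, len=5) (overlapping!). Copied 'VOVVO' from pos 12. Output: "RERVREVREVREVOVVOVVO"
Token 10: backref(off=4, len=2). Copied 'OV' from pos 16. Output: "RERVREVREVREVOVVOVVOOV"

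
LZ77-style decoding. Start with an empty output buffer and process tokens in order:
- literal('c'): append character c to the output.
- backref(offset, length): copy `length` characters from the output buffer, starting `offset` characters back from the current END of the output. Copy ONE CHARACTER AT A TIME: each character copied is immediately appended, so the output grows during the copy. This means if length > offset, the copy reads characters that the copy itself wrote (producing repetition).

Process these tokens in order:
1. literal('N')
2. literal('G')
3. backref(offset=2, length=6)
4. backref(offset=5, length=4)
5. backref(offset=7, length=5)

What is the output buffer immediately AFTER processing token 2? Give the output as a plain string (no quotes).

Answer: NG

Derivation:
Token 1: literal('N'). Output: "N"
Token 2: literal('G'). Output: "NG"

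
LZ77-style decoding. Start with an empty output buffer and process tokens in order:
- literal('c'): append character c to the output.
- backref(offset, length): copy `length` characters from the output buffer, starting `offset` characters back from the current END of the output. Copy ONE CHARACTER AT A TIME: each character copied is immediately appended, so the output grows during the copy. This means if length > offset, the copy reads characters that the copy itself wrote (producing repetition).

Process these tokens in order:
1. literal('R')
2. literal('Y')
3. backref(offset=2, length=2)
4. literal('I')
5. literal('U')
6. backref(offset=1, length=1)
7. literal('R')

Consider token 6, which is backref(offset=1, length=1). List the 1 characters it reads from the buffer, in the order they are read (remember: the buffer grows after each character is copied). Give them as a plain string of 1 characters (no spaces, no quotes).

Token 1: literal('R'). Output: "R"
Token 2: literal('Y'). Output: "RY"
Token 3: backref(off=2, len=2). Copied 'RY' from pos 0. Output: "RYRY"
Token 4: literal('I'). Output: "RYRYI"
Token 5: literal('U'). Output: "RYRYIU"
Token 6: backref(off=1, len=1). Buffer before: "RYRYIU" (len 6)
  byte 1: read out[5]='U', append. Buffer now: "RYRYIUU"

Answer: U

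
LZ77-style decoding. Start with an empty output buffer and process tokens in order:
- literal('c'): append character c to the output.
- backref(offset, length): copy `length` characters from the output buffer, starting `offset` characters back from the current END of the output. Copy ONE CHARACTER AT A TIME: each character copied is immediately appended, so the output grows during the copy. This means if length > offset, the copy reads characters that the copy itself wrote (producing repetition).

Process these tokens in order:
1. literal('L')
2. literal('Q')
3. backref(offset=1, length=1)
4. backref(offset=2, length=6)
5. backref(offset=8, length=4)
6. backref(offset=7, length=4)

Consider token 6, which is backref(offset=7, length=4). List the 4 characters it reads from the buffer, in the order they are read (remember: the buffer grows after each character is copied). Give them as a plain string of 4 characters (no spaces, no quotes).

Answer: QQQQ

Derivation:
Token 1: literal('L'). Output: "L"
Token 2: literal('Q'). Output: "LQ"
Token 3: backref(off=1, len=1). Copied 'Q' from pos 1. Output: "LQQ"
Token 4: backref(off=2, len=6) (overlapping!). Copied 'QQQQQQ' from pos 1. Output: "LQQQQQQQQ"
Token 5: backref(off=8, len=4). Copied 'QQQQ' from pos 1. Output: "LQQQQQQQQQQQQ"
Token 6: backref(off=7, len=4). Buffer before: "LQQQQQQQQQQQQ" (len 13)
  byte 1: read out[6]='Q', append. Buffer now: "LQQQQQQQQQQQQQ"
  byte 2: read out[7]='Q', append. Buffer now: "LQQQQQQQQQQQQQQ"
  byte 3: read out[8]='Q', append. Buffer now: "LQQQQQQQQQQQQQQQ"
  byte 4: read out[9]='Q', append. Buffer now: "LQQQQQQQQQQQQQQQQ"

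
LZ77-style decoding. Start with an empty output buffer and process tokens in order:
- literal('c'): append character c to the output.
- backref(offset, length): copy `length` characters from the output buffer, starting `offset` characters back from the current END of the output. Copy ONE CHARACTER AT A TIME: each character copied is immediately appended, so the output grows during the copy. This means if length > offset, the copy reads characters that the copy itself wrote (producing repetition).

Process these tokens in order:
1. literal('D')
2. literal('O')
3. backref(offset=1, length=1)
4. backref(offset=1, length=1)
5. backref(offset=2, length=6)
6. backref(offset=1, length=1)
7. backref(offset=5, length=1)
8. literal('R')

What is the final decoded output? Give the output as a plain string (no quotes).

Answer: DOOOOOOOOOOOR

Derivation:
Token 1: literal('D'). Output: "D"
Token 2: literal('O'). Output: "DO"
Token 3: backref(off=1, len=1). Copied 'O' from pos 1. Output: "DOO"
Token 4: backref(off=1, len=1). Copied 'O' from pos 2. Output: "DOOO"
Token 5: backref(off=2, len=6) (overlapping!). Copied 'OOOOOO' from pos 2. Output: "DOOOOOOOOO"
Token 6: backref(off=1, len=1). Copied 'O' from pos 9. Output: "DOOOOOOOOOO"
Token 7: backref(off=5, len=1). Copied 'O' from pos 6. Output: "DOOOOOOOOOOO"
Token 8: literal('R'). Output: "DOOOOOOOOOOOR"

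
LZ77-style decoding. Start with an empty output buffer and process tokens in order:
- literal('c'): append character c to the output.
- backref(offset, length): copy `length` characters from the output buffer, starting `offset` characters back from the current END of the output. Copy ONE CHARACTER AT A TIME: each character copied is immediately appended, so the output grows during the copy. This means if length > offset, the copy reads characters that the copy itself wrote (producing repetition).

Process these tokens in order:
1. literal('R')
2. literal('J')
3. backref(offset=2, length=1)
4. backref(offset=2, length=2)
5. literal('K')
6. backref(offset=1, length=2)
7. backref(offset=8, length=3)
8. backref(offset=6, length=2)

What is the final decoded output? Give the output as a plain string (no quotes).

Token 1: literal('R'). Output: "R"
Token 2: literal('J'). Output: "RJ"
Token 3: backref(off=2, len=1). Copied 'R' from pos 0. Output: "RJR"
Token 4: backref(off=2, len=2). Copied 'JR' from pos 1. Output: "RJRJR"
Token 5: literal('K'). Output: "RJRJRK"
Token 6: backref(off=1, len=2) (overlapping!). Copied 'KK' from pos 5. Output: "RJRJRKKK"
Token 7: backref(off=8, len=3). Copied 'RJR' from pos 0. Output: "RJRJRKKKRJR"
Token 8: backref(off=6, len=2). Copied 'KK' from pos 5. Output: "RJRJRKKKRJRKK"

Answer: RJRJRKKKRJRKK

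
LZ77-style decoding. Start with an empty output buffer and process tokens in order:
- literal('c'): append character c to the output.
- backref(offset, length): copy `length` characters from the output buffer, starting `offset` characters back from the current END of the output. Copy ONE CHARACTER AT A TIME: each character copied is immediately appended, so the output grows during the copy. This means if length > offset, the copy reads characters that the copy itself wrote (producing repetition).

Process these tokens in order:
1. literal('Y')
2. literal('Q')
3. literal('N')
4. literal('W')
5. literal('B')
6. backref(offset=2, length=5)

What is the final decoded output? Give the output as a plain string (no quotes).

Answer: YQNWBWBWBW

Derivation:
Token 1: literal('Y'). Output: "Y"
Token 2: literal('Q'). Output: "YQ"
Token 3: literal('N'). Output: "YQN"
Token 4: literal('W'). Output: "YQNW"
Token 5: literal('B'). Output: "YQNWB"
Token 6: backref(off=2, len=5) (overlapping!). Copied 'WBWBW' from pos 3. Output: "YQNWBWBWBW"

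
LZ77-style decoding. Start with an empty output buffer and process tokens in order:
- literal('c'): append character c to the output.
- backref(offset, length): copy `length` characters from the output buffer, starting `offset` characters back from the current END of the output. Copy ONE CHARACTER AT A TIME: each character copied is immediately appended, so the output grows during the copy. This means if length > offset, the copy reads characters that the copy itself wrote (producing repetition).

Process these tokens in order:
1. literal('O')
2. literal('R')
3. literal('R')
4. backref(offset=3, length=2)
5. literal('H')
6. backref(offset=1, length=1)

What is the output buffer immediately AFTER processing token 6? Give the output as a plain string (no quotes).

Token 1: literal('O'). Output: "O"
Token 2: literal('R'). Output: "OR"
Token 3: literal('R'). Output: "ORR"
Token 4: backref(off=3, len=2). Copied 'OR' from pos 0. Output: "ORROR"
Token 5: literal('H'). Output: "ORRORH"
Token 6: backref(off=1, len=1). Copied 'H' from pos 5. Output: "ORRORHH"

Answer: ORRORHH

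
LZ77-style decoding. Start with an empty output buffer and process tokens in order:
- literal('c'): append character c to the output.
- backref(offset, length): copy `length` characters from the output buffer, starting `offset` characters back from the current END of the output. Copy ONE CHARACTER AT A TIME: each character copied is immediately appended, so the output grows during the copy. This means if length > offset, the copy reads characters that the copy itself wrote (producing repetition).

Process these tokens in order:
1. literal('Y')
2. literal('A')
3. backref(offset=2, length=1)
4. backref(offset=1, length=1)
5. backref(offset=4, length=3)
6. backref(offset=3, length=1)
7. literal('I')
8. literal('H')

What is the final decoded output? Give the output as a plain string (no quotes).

Answer: YAYYYAYYIH

Derivation:
Token 1: literal('Y'). Output: "Y"
Token 2: literal('A'). Output: "YA"
Token 3: backref(off=2, len=1). Copied 'Y' from pos 0. Output: "YAY"
Token 4: backref(off=1, len=1). Copied 'Y' from pos 2. Output: "YAYY"
Token 5: backref(off=4, len=3). Copied 'YAY' from pos 0. Output: "YAYYYAY"
Token 6: backref(off=3, len=1). Copied 'Y' from pos 4. Output: "YAYYYAYY"
Token 7: literal('I'). Output: "YAYYYAYYI"
Token 8: literal('H'). Output: "YAYYYAYYIH"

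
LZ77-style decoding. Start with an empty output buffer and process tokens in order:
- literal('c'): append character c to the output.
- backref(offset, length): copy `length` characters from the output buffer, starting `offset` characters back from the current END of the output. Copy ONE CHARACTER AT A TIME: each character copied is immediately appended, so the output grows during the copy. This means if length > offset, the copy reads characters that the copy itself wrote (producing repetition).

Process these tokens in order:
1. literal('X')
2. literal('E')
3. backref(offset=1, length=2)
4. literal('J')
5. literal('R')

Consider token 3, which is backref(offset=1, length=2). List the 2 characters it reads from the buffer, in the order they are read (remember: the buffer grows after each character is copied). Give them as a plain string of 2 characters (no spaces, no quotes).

Answer: EE

Derivation:
Token 1: literal('X'). Output: "X"
Token 2: literal('E'). Output: "XE"
Token 3: backref(off=1, len=2). Buffer before: "XE" (len 2)
  byte 1: read out[1]='E', append. Buffer now: "XEE"
  byte 2: read out[2]='E', append. Buffer now: "XEEE"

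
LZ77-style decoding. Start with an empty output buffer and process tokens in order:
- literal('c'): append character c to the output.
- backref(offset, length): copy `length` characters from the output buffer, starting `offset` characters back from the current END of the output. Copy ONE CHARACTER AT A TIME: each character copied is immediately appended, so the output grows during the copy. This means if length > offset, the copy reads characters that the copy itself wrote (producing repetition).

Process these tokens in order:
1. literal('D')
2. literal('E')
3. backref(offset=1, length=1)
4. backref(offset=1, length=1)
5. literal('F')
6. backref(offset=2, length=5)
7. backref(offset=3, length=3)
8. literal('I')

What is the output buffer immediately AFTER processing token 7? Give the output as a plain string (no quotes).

Token 1: literal('D'). Output: "D"
Token 2: literal('E'). Output: "DE"
Token 3: backref(off=1, len=1). Copied 'E' from pos 1. Output: "DEE"
Token 4: backref(off=1, len=1). Copied 'E' from pos 2. Output: "DEEE"
Token 5: literal('F'). Output: "DEEEF"
Token 6: backref(off=2, len=5) (overlapping!). Copied 'EFEFE' from pos 3. Output: "DEEEFEFEFE"
Token 7: backref(off=3, len=3). Copied 'EFE' from pos 7. Output: "DEEEFEFEFEEFE"

Answer: DEEEFEFEFEEFE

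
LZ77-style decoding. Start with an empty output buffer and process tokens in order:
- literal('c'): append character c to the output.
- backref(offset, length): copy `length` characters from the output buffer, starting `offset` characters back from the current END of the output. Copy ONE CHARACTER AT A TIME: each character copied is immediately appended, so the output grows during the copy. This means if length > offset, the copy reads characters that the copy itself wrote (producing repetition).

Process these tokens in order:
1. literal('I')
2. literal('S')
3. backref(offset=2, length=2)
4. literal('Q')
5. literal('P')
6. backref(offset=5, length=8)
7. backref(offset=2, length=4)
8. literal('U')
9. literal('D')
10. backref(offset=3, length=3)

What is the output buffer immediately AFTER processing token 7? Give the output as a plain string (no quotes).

Token 1: literal('I'). Output: "I"
Token 2: literal('S'). Output: "IS"
Token 3: backref(off=2, len=2). Copied 'IS' from pos 0. Output: "ISIS"
Token 4: literal('Q'). Output: "ISISQ"
Token 5: literal('P'). Output: "ISISQP"
Token 6: backref(off=5, len=8) (overlapping!). Copied 'SISQPSIS' from pos 1. Output: "ISISQPSISQPSIS"
Token 7: backref(off=2, len=4) (overlapping!). Copied 'ISIS' from pos 12. Output: "ISISQPSISQPSISISIS"

Answer: ISISQPSISQPSISISIS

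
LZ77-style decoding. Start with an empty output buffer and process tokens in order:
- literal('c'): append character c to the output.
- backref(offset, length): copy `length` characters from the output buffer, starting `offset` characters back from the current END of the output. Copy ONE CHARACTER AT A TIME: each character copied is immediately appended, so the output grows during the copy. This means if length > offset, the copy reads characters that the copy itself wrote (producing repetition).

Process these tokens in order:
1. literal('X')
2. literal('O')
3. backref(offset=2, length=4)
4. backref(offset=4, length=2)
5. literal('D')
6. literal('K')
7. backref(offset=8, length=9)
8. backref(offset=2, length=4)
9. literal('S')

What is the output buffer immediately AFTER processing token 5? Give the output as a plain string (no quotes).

Token 1: literal('X'). Output: "X"
Token 2: literal('O'). Output: "XO"
Token 3: backref(off=2, len=4) (overlapping!). Copied 'XOXO' from pos 0. Output: "XOXOXO"
Token 4: backref(off=4, len=2). Copied 'XO' from pos 2. Output: "XOXOXOXO"
Token 5: literal('D'). Output: "XOXOXOXOD"

Answer: XOXOXOXOD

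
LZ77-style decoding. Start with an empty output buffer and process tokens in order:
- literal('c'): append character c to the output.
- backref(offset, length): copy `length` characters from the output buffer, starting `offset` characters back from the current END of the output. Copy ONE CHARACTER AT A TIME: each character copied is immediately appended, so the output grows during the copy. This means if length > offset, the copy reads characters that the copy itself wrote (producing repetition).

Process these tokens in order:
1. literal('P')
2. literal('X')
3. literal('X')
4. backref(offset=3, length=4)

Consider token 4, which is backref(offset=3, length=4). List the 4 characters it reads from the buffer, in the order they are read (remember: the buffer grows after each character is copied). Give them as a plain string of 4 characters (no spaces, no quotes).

Answer: PXXP

Derivation:
Token 1: literal('P'). Output: "P"
Token 2: literal('X'). Output: "PX"
Token 3: literal('X'). Output: "PXX"
Token 4: backref(off=3, len=4). Buffer before: "PXX" (len 3)
  byte 1: read out[0]='P', append. Buffer now: "PXXP"
  byte 2: read out[1]='X', append. Buffer now: "PXXPX"
  byte 3: read out[2]='X', append. Buffer now: "PXXPXX"
  byte 4: read out[3]='P', append. Buffer now: "PXXPXXP"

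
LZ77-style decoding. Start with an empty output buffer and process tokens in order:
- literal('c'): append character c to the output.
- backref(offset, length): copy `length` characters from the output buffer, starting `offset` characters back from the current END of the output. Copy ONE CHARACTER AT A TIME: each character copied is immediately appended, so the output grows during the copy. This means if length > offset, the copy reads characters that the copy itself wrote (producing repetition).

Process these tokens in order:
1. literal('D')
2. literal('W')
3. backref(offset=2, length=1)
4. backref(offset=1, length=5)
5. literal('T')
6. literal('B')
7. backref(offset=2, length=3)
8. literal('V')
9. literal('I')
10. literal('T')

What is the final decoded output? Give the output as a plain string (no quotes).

Token 1: literal('D'). Output: "D"
Token 2: literal('W'). Output: "DW"
Token 3: backref(off=2, len=1). Copied 'D' from pos 0. Output: "DWD"
Token 4: backref(off=1, len=5) (overlapping!). Copied 'DDDDD' from pos 2. Output: "DWDDDDDD"
Token 5: literal('T'). Output: "DWDDDDDDT"
Token 6: literal('B'). Output: "DWDDDDDDTB"
Token 7: backref(off=2, len=3) (overlapping!). Copied 'TBT' from pos 8. Output: "DWDDDDDDTBTBT"
Token 8: literal('V'). Output: "DWDDDDDDTBTBTV"
Token 9: literal('I'). Output: "DWDDDDDDTBTBTVI"
Token 10: literal('T'). Output: "DWDDDDDDTBTBTVIT"

Answer: DWDDDDDDTBTBTVIT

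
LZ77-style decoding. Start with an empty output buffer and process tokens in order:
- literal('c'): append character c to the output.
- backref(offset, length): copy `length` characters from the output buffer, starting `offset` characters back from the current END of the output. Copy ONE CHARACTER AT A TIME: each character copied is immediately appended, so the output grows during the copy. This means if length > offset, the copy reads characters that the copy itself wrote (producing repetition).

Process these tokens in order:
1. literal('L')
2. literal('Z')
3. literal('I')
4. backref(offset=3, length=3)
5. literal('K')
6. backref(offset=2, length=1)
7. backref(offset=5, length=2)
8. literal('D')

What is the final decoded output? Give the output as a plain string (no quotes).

Answer: LZILZIKILZD

Derivation:
Token 1: literal('L'). Output: "L"
Token 2: literal('Z'). Output: "LZ"
Token 3: literal('I'). Output: "LZI"
Token 4: backref(off=3, len=3). Copied 'LZI' from pos 0. Output: "LZILZI"
Token 5: literal('K'). Output: "LZILZIK"
Token 6: backref(off=2, len=1). Copied 'I' from pos 5. Output: "LZILZIKI"
Token 7: backref(off=5, len=2). Copied 'LZ' from pos 3. Output: "LZILZIKILZ"
Token 8: literal('D'). Output: "LZILZIKILZD"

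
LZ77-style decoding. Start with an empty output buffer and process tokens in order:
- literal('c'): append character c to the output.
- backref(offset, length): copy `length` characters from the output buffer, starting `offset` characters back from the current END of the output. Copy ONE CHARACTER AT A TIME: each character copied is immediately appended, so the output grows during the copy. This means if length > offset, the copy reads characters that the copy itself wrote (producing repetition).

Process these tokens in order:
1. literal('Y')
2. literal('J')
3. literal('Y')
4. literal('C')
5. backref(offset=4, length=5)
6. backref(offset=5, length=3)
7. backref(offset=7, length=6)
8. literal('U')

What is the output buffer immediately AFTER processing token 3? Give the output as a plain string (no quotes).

Token 1: literal('Y'). Output: "Y"
Token 2: literal('J'). Output: "YJ"
Token 3: literal('Y'). Output: "YJY"

Answer: YJY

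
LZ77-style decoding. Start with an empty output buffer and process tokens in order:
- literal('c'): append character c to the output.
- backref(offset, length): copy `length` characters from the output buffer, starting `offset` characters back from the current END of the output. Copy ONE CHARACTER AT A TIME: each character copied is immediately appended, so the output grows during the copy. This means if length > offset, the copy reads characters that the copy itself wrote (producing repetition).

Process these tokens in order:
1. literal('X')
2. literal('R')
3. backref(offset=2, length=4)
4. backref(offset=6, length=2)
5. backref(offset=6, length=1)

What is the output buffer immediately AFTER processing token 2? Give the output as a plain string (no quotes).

Token 1: literal('X'). Output: "X"
Token 2: literal('R'). Output: "XR"

Answer: XR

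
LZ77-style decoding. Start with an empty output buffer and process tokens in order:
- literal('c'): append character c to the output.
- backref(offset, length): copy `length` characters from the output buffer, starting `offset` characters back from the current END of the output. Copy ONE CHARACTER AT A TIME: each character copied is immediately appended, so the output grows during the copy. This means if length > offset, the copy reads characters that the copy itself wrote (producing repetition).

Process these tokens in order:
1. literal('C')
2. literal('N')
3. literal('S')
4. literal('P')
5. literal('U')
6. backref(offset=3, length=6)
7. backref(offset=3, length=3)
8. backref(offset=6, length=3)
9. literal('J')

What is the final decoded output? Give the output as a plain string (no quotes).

Token 1: literal('C'). Output: "C"
Token 2: literal('N'). Output: "CN"
Token 3: literal('S'). Output: "CNS"
Token 4: literal('P'). Output: "CNSP"
Token 5: literal('U'). Output: "CNSPU"
Token 6: backref(off=3, len=6) (overlapping!). Copied 'SPUSPU' from pos 2. Output: "CNSPUSPUSPU"
Token 7: backref(off=3, len=3). Copied 'SPU' from pos 8. Output: "CNSPUSPUSPUSPU"
Token 8: backref(off=6, len=3). Copied 'SPU' from pos 8. Output: "CNSPUSPUSPUSPUSPU"
Token 9: literal('J'). Output: "CNSPUSPUSPUSPUSPUJ"

Answer: CNSPUSPUSPUSPUSPUJ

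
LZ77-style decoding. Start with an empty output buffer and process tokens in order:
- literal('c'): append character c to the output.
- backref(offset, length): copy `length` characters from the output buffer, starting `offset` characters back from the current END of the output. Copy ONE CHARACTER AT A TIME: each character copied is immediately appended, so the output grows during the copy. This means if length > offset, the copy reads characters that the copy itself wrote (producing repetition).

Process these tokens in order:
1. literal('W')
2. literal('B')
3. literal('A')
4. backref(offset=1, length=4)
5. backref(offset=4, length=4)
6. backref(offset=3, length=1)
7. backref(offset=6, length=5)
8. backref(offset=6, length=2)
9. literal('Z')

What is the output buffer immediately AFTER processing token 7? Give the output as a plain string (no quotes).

Answer: WBAAAAAAAAAAAAAAA

Derivation:
Token 1: literal('W'). Output: "W"
Token 2: literal('B'). Output: "WB"
Token 3: literal('A'). Output: "WBA"
Token 4: backref(off=1, len=4) (overlapping!). Copied 'AAAA' from pos 2. Output: "WBAAAAA"
Token 5: backref(off=4, len=4). Copied 'AAAA' from pos 3. Output: "WBAAAAAAAAA"
Token 6: backref(off=3, len=1). Copied 'A' from pos 8. Output: "WBAAAAAAAAAA"
Token 7: backref(off=6, len=5). Copied 'AAAAA' from pos 6. Output: "WBAAAAAAAAAAAAAAA"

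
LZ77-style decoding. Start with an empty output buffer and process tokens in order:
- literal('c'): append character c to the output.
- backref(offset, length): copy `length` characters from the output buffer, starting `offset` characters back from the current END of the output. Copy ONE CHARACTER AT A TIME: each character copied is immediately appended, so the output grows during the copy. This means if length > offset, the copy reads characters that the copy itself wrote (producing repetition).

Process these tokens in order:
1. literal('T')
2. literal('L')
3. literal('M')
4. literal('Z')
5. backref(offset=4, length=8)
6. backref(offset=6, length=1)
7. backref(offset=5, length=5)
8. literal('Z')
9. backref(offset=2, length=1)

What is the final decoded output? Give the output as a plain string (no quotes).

Answer: TLMZTLMZTLMZMTLMZMZM

Derivation:
Token 1: literal('T'). Output: "T"
Token 2: literal('L'). Output: "TL"
Token 3: literal('M'). Output: "TLM"
Token 4: literal('Z'). Output: "TLMZ"
Token 5: backref(off=4, len=8) (overlapping!). Copied 'TLMZTLMZ' from pos 0. Output: "TLMZTLMZTLMZ"
Token 6: backref(off=6, len=1). Copied 'M' from pos 6. Output: "TLMZTLMZTLMZM"
Token 7: backref(off=5, len=5). Copied 'TLMZM' from pos 8. Output: "TLMZTLMZTLMZMTLMZM"
Token 8: literal('Z'). Output: "TLMZTLMZTLMZMTLMZMZ"
Token 9: backref(off=2, len=1). Copied 'M' from pos 17. Output: "TLMZTLMZTLMZMTLMZMZM"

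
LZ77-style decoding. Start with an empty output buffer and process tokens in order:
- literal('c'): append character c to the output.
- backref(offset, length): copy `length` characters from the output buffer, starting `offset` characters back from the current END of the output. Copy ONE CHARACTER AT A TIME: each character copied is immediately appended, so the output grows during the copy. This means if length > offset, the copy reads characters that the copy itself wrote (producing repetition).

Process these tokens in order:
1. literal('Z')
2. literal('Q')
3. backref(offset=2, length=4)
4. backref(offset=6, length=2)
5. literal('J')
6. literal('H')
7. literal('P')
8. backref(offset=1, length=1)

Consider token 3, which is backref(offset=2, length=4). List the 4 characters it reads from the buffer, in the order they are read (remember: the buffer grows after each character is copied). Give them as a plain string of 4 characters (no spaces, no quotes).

Answer: ZQZQ

Derivation:
Token 1: literal('Z'). Output: "Z"
Token 2: literal('Q'). Output: "ZQ"
Token 3: backref(off=2, len=4). Buffer before: "ZQ" (len 2)
  byte 1: read out[0]='Z', append. Buffer now: "ZQZ"
  byte 2: read out[1]='Q', append. Buffer now: "ZQZQ"
  byte 3: read out[2]='Z', append. Buffer now: "ZQZQZ"
  byte 4: read out[3]='Q', append. Buffer now: "ZQZQZQ"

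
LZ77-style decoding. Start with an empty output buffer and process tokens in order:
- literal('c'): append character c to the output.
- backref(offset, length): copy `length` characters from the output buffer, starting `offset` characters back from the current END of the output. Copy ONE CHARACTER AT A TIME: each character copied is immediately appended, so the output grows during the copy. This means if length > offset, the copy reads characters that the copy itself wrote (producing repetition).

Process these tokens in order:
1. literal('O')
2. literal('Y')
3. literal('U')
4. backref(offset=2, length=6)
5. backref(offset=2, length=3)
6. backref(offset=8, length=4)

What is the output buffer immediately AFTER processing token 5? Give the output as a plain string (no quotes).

Answer: OYUYUYUYUYUY

Derivation:
Token 1: literal('O'). Output: "O"
Token 2: literal('Y'). Output: "OY"
Token 3: literal('U'). Output: "OYU"
Token 4: backref(off=2, len=6) (overlapping!). Copied 'YUYUYU' from pos 1. Output: "OYUYUYUYU"
Token 5: backref(off=2, len=3) (overlapping!). Copied 'YUY' from pos 7. Output: "OYUYUYUYUYUY"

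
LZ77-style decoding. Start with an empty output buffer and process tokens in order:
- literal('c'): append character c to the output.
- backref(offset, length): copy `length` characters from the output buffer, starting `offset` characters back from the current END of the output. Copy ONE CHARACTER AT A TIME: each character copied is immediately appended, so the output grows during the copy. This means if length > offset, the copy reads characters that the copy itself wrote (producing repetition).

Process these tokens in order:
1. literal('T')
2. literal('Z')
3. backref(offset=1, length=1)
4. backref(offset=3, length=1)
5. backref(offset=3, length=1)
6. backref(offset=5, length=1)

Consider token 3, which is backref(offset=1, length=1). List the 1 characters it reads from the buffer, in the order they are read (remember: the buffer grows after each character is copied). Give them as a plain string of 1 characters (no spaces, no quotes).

Token 1: literal('T'). Output: "T"
Token 2: literal('Z'). Output: "TZ"
Token 3: backref(off=1, len=1). Buffer before: "TZ" (len 2)
  byte 1: read out[1]='Z', append. Buffer now: "TZZ"

Answer: Z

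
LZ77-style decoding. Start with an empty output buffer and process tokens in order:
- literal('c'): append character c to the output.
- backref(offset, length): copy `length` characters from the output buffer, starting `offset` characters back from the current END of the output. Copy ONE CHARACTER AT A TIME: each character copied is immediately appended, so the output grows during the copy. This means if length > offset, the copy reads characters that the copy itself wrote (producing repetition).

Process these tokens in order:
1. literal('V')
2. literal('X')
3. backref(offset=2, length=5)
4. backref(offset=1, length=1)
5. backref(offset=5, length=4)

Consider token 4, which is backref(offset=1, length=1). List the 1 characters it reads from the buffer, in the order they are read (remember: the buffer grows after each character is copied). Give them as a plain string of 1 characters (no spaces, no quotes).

Token 1: literal('V'). Output: "V"
Token 2: literal('X'). Output: "VX"
Token 3: backref(off=2, len=5) (overlapping!). Copied 'VXVXV' from pos 0. Output: "VXVXVXV"
Token 4: backref(off=1, len=1). Buffer before: "VXVXVXV" (len 7)
  byte 1: read out[6]='V', append. Buffer now: "VXVXVXVV"

Answer: V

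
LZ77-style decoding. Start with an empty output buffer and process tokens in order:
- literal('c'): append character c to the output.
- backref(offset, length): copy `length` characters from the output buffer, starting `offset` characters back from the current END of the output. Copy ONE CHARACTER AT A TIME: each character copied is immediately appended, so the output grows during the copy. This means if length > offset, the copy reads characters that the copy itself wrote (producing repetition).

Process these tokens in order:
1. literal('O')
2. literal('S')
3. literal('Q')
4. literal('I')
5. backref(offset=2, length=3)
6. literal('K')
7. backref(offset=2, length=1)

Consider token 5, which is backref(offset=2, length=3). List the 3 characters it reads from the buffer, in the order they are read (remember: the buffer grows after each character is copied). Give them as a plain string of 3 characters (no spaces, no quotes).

Answer: QIQ

Derivation:
Token 1: literal('O'). Output: "O"
Token 2: literal('S'). Output: "OS"
Token 3: literal('Q'). Output: "OSQ"
Token 4: literal('I'). Output: "OSQI"
Token 5: backref(off=2, len=3). Buffer before: "OSQI" (len 4)
  byte 1: read out[2]='Q', append. Buffer now: "OSQIQ"
  byte 2: read out[3]='I', append. Buffer now: "OSQIQI"
  byte 3: read out[4]='Q', append. Buffer now: "OSQIQIQ"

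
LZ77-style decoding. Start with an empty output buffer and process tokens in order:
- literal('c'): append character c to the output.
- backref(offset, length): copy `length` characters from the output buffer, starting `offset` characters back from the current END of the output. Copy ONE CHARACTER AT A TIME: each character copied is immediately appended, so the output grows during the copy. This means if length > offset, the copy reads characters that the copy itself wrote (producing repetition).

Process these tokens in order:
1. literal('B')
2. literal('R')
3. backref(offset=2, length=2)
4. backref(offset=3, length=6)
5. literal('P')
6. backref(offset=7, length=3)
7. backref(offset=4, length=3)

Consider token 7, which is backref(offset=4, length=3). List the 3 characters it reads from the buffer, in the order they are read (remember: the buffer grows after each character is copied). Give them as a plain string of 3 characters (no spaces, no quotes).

Answer: PRB

Derivation:
Token 1: literal('B'). Output: "B"
Token 2: literal('R'). Output: "BR"
Token 3: backref(off=2, len=2). Copied 'BR' from pos 0. Output: "BRBR"
Token 4: backref(off=3, len=6) (overlapping!). Copied 'RBRRBR' from pos 1. Output: "BRBRRBRRBR"
Token 5: literal('P'). Output: "BRBRRBRRBRP"
Token 6: backref(off=7, len=3). Copied 'RBR' from pos 4. Output: "BRBRRBRRBRPRBR"
Token 7: backref(off=4, len=3). Buffer before: "BRBRRBRRBRPRBR" (len 14)
  byte 1: read out[10]='P', append. Buffer now: "BRBRRBRRBRPRBRP"
  byte 2: read out[11]='R', append. Buffer now: "BRBRRBRRBRPRBRPR"
  byte 3: read out[12]='B', append. Buffer now: "BRBRRBRRBRPRBRPRB"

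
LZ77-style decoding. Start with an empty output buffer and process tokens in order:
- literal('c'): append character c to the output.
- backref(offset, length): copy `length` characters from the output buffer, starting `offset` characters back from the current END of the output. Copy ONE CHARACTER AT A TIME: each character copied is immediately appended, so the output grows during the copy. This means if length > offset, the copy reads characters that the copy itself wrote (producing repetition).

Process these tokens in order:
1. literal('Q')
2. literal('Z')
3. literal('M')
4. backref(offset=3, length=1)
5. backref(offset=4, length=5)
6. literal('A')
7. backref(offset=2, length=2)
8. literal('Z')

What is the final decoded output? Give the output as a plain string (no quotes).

Token 1: literal('Q'). Output: "Q"
Token 2: literal('Z'). Output: "QZ"
Token 3: literal('M'). Output: "QZM"
Token 4: backref(off=3, len=1). Copied 'Q' from pos 0. Output: "QZMQ"
Token 5: backref(off=4, len=5) (overlapping!). Copied 'QZMQQ' from pos 0. Output: "QZMQQZMQQ"
Token 6: literal('A'). Output: "QZMQQZMQQA"
Token 7: backref(off=2, len=2). Copied 'QA' from pos 8. Output: "QZMQQZMQQAQA"
Token 8: literal('Z'). Output: "QZMQQZMQQAQAZ"

Answer: QZMQQZMQQAQAZ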